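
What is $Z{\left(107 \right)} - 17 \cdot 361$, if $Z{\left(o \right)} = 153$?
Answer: $-5984$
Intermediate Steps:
$Z{\left(107 \right)} - 17 \cdot 361 = 153 - 17 \cdot 361 = 153 - 6137 = -5984$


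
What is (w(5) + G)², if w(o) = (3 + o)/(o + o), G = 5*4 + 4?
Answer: 15376/25 ≈ 615.04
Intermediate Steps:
G = 24 (G = 20 + 4 = 24)
w(o) = (3 + o)/(2*o) (w(o) = (3 + o)/((2*o)) = (3 + o)*(1/(2*o)) = (3 + o)/(2*o))
(w(5) + G)² = ((½)*(3 + 5)/5 + 24)² = ((½)*(⅕)*8 + 24)² = (⅘ + 24)² = (124/5)² = 15376/25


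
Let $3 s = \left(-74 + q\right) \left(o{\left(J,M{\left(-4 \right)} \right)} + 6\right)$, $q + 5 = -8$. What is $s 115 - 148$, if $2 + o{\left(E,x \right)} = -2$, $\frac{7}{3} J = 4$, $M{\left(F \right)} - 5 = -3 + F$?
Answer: $-6818$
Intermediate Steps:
$M{\left(F \right)} = 2 + F$ ($M{\left(F \right)} = 5 + \left(-3 + F\right) = 2 + F$)
$J = \frac{12}{7}$ ($J = \frac{3}{7} \cdot 4 = \frac{12}{7} \approx 1.7143$)
$o{\left(E,x \right)} = -4$ ($o{\left(E,x \right)} = -2 - 2 = -4$)
$q = -13$ ($q = -5 - 8 = -13$)
$s = -58$ ($s = \frac{\left(-74 - 13\right) \left(-4 + 6\right)}{3} = \frac{\left(-87\right) 2}{3} = \frac{1}{3} \left(-174\right) = -58$)
$s 115 - 148 = \left(-58\right) 115 - 148 = -6670 - 148 = -6818$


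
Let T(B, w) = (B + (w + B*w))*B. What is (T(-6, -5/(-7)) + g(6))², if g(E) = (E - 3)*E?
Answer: 278784/49 ≈ 5689.5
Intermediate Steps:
T(B, w) = B*(B + w + B*w) (T(B, w) = (B + w + B*w)*B = B*(B + w + B*w))
g(E) = E*(-3 + E) (g(E) = (-3 + E)*E = E*(-3 + E))
(T(-6, -5/(-7)) + g(6))² = (-6*(-6 - 5/(-7) - (-30)/(-7)) + 6*(-3 + 6))² = (-6*(-6 - 5*(-⅐) - (-30)*(-1)/7) + 6*3)² = (-6*(-6 + 5/7 - 6*5/7) + 18)² = (-6*(-6 + 5/7 - 30/7) + 18)² = (-6*(-67/7) + 18)² = (402/7 + 18)² = (528/7)² = 278784/49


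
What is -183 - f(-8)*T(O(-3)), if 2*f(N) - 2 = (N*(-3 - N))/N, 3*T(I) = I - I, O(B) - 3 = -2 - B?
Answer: -183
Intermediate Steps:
O(B) = 1 - B (O(B) = 3 + (-2 - B) = 1 - B)
T(I) = 0 (T(I) = (I - I)/3 = (⅓)*0 = 0)
f(N) = -½ - N/2 (f(N) = 1 + ((N*(-3 - N))/N)/2 = 1 + (-3 - N)/2 = 1 + (-3/2 - N/2) = -½ - N/2)
-183 - f(-8)*T(O(-3)) = -183 - (-½ - ½*(-8))*0 = -183 - (-½ + 4)*0 = -183 - 7*0/2 = -183 - 1*0 = -183 + 0 = -183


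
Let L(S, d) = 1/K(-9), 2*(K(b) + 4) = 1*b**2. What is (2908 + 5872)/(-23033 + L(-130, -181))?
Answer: -640940/1681407 ≈ -0.38119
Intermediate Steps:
K(b) = -4 + b**2/2 (K(b) = -4 + (1*b**2)/2 = -4 + b**2/2)
L(S, d) = 2/73 (L(S, d) = 1/(-4 + (1/2)*(-9)**2) = 1/(-4 + (1/2)*81) = 1/(-4 + 81/2) = 1/(73/2) = 2/73)
(2908 + 5872)/(-23033 + L(-130, -181)) = (2908 + 5872)/(-23033 + 2/73) = 8780/(-1681407/73) = 8780*(-73/1681407) = -640940/1681407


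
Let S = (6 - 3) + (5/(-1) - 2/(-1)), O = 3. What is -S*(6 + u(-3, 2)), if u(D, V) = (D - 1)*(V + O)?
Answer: 0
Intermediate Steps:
S = 0 (S = 3 + (5*(-1) - 2*(-1)) = 3 + (-5 + 2) = 3 - 3 = 0)
u(D, V) = (-1 + D)*(3 + V) (u(D, V) = (D - 1)*(V + 3) = (-1 + D)*(3 + V))
-S*(6 + u(-3, 2)) = -0*(6 + (-3 - 1*2 + 3*(-3) - 3*2)) = -0*(6 + (-3 - 2 - 9 - 6)) = -0*(6 - 20) = -0*(-14) = -1*0 = 0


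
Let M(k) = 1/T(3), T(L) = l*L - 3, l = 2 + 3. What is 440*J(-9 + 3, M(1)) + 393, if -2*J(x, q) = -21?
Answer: 5013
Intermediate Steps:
l = 5
T(L) = -3 + 5*L (T(L) = 5*L - 3 = -3 + 5*L)
M(k) = 1/12 (M(k) = 1/(-3 + 5*3) = 1/(-3 + 15) = 1/12)
J(x, q) = 21/2 (J(x, q) = -½*(-21) = 21/2)
440*J(-9 + 3, M(1)) + 393 = 440*(21/2) + 393 = 4620 + 393 = 5013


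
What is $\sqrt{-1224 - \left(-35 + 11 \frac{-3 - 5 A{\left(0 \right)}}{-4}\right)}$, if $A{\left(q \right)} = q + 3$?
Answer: $\frac{i \sqrt{4954}}{2} \approx 35.192 i$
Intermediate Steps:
$A{\left(q \right)} = 3 + q$
$\sqrt{-1224 - \left(-35 + 11 \frac{-3 - 5 A{\left(0 \right)}}{-4}\right)} = \sqrt{-1224 + \left(- 11 \frac{-3 - 5 \left(3 + 0\right)}{-4} + 35\right)} = \sqrt{-1224 + \left(- 11 \left(- \frac{-3 - 15}{4}\right) + 35\right)} = \sqrt{-1224 + \left(- 11 \left(\left(- \frac{1}{4}\right) \left(-18\right)\right) + 35\right)} = \sqrt{-1224 + \left(\left(-11\right) \frac{9}{2} + 35\right)} = \sqrt{-1224 + \left(- \frac{99}{2} + 35\right)} = \sqrt{-1224 - \frac{29}{2}} = \sqrt{- \frac{2477}{2}} = \frac{i \sqrt{4954}}{2}$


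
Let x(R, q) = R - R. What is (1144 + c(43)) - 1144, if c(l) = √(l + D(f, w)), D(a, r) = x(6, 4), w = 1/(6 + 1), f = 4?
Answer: √43 ≈ 6.5574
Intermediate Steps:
x(R, q) = 0
w = ⅐ (w = 1/7 = ⅐ ≈ 0.14286)
D(a, r) = 0
c(l) = √l (c(l) = √(l + 0) = √l)
(1144 + c(43)) - 1144 = (1144 + √43) - 1144 = √43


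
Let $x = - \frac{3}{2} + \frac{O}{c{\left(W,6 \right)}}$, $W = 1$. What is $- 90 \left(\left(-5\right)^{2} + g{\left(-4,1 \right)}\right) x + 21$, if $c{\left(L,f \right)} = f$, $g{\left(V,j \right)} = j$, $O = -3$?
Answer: $4701$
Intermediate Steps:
$x = -2$ ($x = - \frac{3}{2} - \frac{3}{6} = \left(-3\right) \frac{1}{2} - \frac{1}{2} = - \frac{3}{2} - \frac{1}{2} = -2$)
$- 90 \left(\left(-5\right)^{2} + g{\left(-4,1 \right)}\right) x + 21 = - 90 \left(\left(-5\right)^{2} + 1\right) \left(-2\right) + 21 = - 90 \left(25 + 1\right) \left(-2\right) + 21 = - 90 \cdot 26 \left(-2\right) + 21 = \left(-90\right) \left(-52\right) + 21 = 4680 + 21 = 4701$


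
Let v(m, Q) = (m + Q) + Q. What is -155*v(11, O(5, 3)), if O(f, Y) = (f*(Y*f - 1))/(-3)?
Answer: 16585/3 ≈ 5528.3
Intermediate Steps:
O(f, Y) = -f*(-1 + Y*f)/3 (O(f, Y) = (f*(-1 + Y*f))*(-⅓) = -f*(-1 + Y*f)/3)
v(m, Q) = m + 2*Q (v(m, Q) = (Q + m) + Q = m + 2*Q)
-155*v(11, O(5, 3)) = -155*(11 + 2*((⅓)*5*(1 - 1*3*5))) = -155*(11 + 2*((⅓)*5*(1 - 15))) = -155*(11 + 2*((⅓)*5*(-14))) = -155*(11 + 2*(-70/3)) = -155*(11 - 140/3) = -155*(-107/3) = 16585/3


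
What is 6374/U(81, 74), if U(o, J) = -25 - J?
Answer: -6374/99 ≈ -64.384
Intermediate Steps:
6374/U(81, 74) = 6374/(-25 - 1*74) = 6374/(-25 - 74) = 6374/(-99) = 6374*(-1/99) = -6374/99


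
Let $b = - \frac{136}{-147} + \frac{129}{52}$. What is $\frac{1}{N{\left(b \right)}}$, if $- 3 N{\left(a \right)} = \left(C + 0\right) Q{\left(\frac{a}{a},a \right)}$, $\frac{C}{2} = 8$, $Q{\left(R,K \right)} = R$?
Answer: $- \frac{3}{16} \approx -0.1875$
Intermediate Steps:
$C = 16$ ($C = 2 \cdot 8 = 16$)
$b = \frac{26035}{7644}$ ($b = \left(-136\right) \left(- \frac{1}{147}\right) + 129 \cdot \frac{1}{52} = \frac{136}{147} + \frac{129}{52} = \frac{26035}{7644} \approx 3.4059$)
$N{\left(a \right)} = - \frac{16}{3}$ ($N{\left(a \right)} = - \frac{\left(16 + 0\right) \frac{a}{a}}{3} = - \frac{16 \cdot 1}{3} = \left(- \frac{1}{3}\right) 16 = - \frac{16}{3}$)
$\frac{1}{N{\left(b \right)}} = \frac{1}{- \frac{16}{3}} = - \frac{3}{16}$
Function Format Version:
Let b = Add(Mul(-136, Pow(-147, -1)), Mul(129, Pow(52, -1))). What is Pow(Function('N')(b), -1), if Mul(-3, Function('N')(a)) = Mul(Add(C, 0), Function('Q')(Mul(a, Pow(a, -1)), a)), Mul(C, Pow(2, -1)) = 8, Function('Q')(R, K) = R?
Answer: Rational(-3, 16) ≈ -0.18750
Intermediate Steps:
C = 16 (C = Mul(2, 8) = 16)
b = Rational(26035, 7644) (b = Add(Mul(-136, Rational(-1, 147)), Mul(129, Rational(1, 52))) = Add(Rational(136, 147), Rational(129, 52)) = Rational(26035, 7644) ≈ 3.4059)
Function('N')(a) = Rational(-16, 3) (Function('N')(a) = Mul(Rational(-1, 3), Mul(Add(16, 0), Mul(a, Pow(a, -1)))) = Mul(Rational(-1, 3), Mul(16, 1)) = Mul(Rational(-1, 3), 16) = Rational(-16, 3))
Pow(Function('N')(b), -1) = Pow(Rational(-16, 3), -1) = Rational(-3, 16)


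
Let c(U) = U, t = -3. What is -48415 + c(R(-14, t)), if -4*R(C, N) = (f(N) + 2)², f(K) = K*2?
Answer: -48419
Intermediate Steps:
f(K) = 2*K
R(C, N) = -(2 + 2*N)²/4 (R(C, N) = -(2*N + 2)²/4 = -(2 + 2*N)²/4)
-48415 + c(R(-14, t)) = -48415 - (1 - 3)² = -48415 - 1*(-2)² = -48415 - 1*4 = -48415 - 4 = -48419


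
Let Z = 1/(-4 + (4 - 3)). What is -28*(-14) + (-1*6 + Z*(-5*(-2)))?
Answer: 1148/3 ≈ 382.67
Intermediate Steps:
Z = -⅓ (Z = 1/(-4 + 1) = 1/(-3) = -⅓ ≈ -0.33333)
-28*(-14) + (-1*6 + Z*(-5*(-2))) = -28*(-14) + (-1*6 - (-5)*(-2)/3) = 392 + (-6 - ⅓*10) = 392 + (-6 - 10/3) = 392 - 28/3 = 1148/3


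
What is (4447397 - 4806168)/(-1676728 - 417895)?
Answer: 358771/2094623 ≈ 0.17128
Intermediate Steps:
(4447397 - 4806168)/(-1676728 - 417895) = -358771/(-2094623) = -358771*(-1/2094623) = 358771/2094623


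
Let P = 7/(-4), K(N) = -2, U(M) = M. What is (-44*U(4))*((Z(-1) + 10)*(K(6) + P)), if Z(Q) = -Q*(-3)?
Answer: 4620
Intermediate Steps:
P = -7/4 (P = 7*(-¼) = -7/4 ≈ -1.7500)
Z(Q) = 3*Q
(-44*U(4))*((Z(-1) + 10)*(K(6) + P)) = (-44*4)*((3*(-1) + 10)*(-2 - 7/4)) = -176*(-3 + 10)*(-15)/4 = -1232*(-15)/4 = -176*(-105/4) = 4620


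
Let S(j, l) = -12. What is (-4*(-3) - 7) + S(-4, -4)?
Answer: -7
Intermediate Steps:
(-4*(-3) - 7) + S(-4, -4) = (-4*(-3) - 7) - 12 = (12 - 7) - 12 = 5 - 12 = -7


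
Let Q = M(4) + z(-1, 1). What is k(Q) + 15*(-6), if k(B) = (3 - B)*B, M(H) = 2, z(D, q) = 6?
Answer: -130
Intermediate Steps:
Q = 8 (Q = 2 + 6 = 8)
k(B) = B*(3 - B)
k(Q) + 15*(-6) = 8*(3 - 1*8) + 15*(-6) = 8*(3 - 8) - 90 = 8*(-5) - 90 = -40 - 90 = -130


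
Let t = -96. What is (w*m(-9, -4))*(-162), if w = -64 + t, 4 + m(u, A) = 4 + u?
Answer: -233280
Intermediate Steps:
m(u, A) = u (m(u, A) = -4 + (4 + u) = u)
w = -160 (w = -64 - 96 = -160)
(w*m(-9, -4))*(-162) = -160*(-9)*(-162) = 1440*(-162) = -233280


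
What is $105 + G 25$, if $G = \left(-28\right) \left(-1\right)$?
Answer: $805$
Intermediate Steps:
$G = 28$
$105 + G 25 = 105 + 28 \cdot 25 = 105 + 700 = 805$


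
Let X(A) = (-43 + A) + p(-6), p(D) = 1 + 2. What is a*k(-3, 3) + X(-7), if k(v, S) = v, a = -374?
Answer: 1075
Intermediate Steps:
p(D) = 3
X(A) = -40 + A (X(A) = (-43 + A) + 3 = -40 + A)
a*k(-3, 3) + X(-7) = -374*(-3) + (-40 - 7) = 1122 - 47 = 1075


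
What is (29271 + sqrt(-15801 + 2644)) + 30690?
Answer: 59961 + I*sqrt(13157) ≈ 59961.0 + 114.7*I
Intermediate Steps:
(29271 + sqrt(-15801 + 2644)) + 30690 = (29271 + sqrt(-13157)) + 30690 = (29271 + I*sqrt(13157)) + 30690 = 59961 + I*sqrt(13157)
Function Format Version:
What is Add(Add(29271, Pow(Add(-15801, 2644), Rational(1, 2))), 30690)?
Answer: Add(59961, Mul(I, Pow(13157, Rational(1, 2)))) ≈ Add(59961., Mul(114.70, I))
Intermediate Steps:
Add(Add(29271, Pow(Add(-15801, 2644), Rational(1, 2))), 30690) = Add(Add(29271, Pow(-13157, Rational(1, 2))), 30690) = Add(Add(29271, Mul(I, Pow(13157, Rational(1, 2)))), 30690) = Add(59961, Mul(I, Pow(13157, Rational(1, 2))))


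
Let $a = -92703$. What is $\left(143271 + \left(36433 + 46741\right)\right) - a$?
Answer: $319148$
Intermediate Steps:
$\left(143271 + \left(36433 + 46741\right)\right) - a = \left(143271 + \left(36433 + 46741\right)\right) - -92703 = \left(143271 + 83174\right) + 92703 = 226445 + 92703 = 319148$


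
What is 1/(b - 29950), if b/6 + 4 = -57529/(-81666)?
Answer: -13611/407918585 ≈ -3.3367e-5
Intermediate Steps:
b = -269135/13611 (b = -24 + 6*(-57529/(-81666)) = -24 + 6*(-57529*(-1/81666)) = -24 + 6*(57529/81666) = -24 + 57529/13611 = -269135/13611 ≈ -19.773)
1/(b - 29950) = 1/(-269135/13611 - 29950) = 1/(-407918585/13611) = -13611/407918585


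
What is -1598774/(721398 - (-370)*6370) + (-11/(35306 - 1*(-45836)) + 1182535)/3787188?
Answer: -97965275634579461/472980501084439704 ≈ -0.20712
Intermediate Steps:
-1598774/(721398 - (-370)*6370) + (-11/(35306 - 1*(-45836)) + 1182535)/3787188 = -1598774/(721398 - 1*(-2356900)) + (-11/(35306 + 45836) + 1182535)*(1/3787188) = -1598774/(721398 + 2356900) + (-11/81142 + 1182535)*(1/3787188) = -1598774/3078298 + (-11*1/81142 + 1182535)*(1/3787188) = -1598774*1/3078298 + (-11/81142 + 1182535)*(1/3787188) = -799387/1539149 + (95953254959/81142)*(1/3787188) = -799387/1539149 + 95953254959/307300008696 = -97965275634579461/472980501084439704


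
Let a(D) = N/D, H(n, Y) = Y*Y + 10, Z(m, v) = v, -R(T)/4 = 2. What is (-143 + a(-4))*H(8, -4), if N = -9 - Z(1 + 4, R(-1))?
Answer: -7423/2 ≈ -3711.5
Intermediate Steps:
R(T) = -8 (R(T) = -4*2 = -8)
H(n, Y) = 10 + Y² (H(n, Y) = Y² + 10 = 10 + Y²)
N = -1 (N = -9 - 1*(-8) = -9 + 8 = -1)
a(D) = -1/D
(-143 + a(-4))*H(8, -4) = (-143 - 1/(-4))*(10 + (-4)²) = (-143 - 1*(-¼))*(10 + 16) = (-143 + ¼)*26 = -571/4*26 = -7423/2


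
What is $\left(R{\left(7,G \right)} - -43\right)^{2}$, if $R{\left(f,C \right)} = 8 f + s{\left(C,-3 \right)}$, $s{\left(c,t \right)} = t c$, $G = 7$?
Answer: $6084$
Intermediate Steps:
$s{\left(c,t \right)} = c t$
$R{\left(f,C \right)} = - 3 C + 8 f$ ($R{\left(f,C \right)} = 8 f + C \left(-3\right) = 8 f - 3 C = - 3 C + 8 f$)
$\left(R{\left(7,G \right)} - -43\right)^{2} = \left(\left(\left(-3\right) 7 + 8 \cdot 7\right) - -43\right)^{2} = \left(\left(-21 + 56\right) + 43\right)^{2} = \left(35 + 43\right)^{2} = 78^{2} = 6084$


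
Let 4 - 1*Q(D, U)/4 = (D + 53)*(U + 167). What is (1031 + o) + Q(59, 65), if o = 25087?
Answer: -77802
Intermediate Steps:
Q(D, U) = 16 - 4*(53 + D)*(167 + U) (Q(D, U) = 16 - 4*(D + 53)*(U + 167) = 16 - 4*(53 + D)*(167 + U))
(1031 + o) + Q(59, 65) = (1031 + 25087) + (-35388 - 668*59 - 212*65 - 4*59*65) = 26118 + (-35388 - 39412 - 13780 - 15340) = 26118 - 103920 = -77802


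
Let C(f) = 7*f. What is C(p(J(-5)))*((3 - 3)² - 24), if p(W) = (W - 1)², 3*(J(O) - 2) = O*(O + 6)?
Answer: -224/3 ≈ -74.667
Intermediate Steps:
J(O) = 2 + O*(6 + O)/3 (J(O) = 2 + (O*(O + 6))/3 = 2 + (O*(6 + O))/3 = 2 + O*(6 + O)/3)
p(W) = (-1 + W)²
C(p(J(-5)))*((3 - 3)² - 24) = (7*(-1 + (2 + 2*(-5) + (⅓)*(-5)²))²)*((3 - 3)² - 24) = (7*(-1 + (2 - 10 + (⅓)*25))²)*(0² - 24) = (7*(-1 + (2 - 10 + 25/3))²)*(0 - 24) = (7*(-1 + ⅓)²)*(-24) = (7*(-⅔)²)*(-24) = (7*(4/9))*(-24) = (28/9)*(-24) = -224/3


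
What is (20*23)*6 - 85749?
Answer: -82989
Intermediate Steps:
(20*23)*6 - 85749 = 460*6 - 85749 = 2760 - 85749 = -82989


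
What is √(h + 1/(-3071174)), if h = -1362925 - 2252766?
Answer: I*√34103594291699959890/3071174 ≈ 1901.5*I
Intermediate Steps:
h = -3615691
√(h + 1/(-3071174)) = √(-3615691 + 1/(-3071174)) = √(-3615691 - 1/3071174) = √(-11104416191235/3071174) = I*√34103594291699959890/3071174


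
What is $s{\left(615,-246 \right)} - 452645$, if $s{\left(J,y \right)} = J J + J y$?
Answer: $-225710$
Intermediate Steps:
$s{\left(J,y \right)} = J^{2} + J y$
$s{\left(615,-246 \right)} - 452645 = 615 \left(615 - 246\right) - 452645 = 615 \cdot 369 - 452645 = 226935 - 452645 = -225710$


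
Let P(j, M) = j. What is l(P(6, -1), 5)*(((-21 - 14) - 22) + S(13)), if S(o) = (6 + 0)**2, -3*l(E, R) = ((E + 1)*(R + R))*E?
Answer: 2940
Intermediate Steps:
l(E, R) = -2*E*R*(1 + E)/3 (l(E, R) = -(E + 1)*(R + R)*E/3 = -(1 + E)*(2*R)*E/3 = -2*R*(1 + E)*E/3 = -2*E*R*(1 + E)/3)
S(o) = 36 (S(o) = 6**2 = 36)
l(P(6, -1), 5)*(((-21 - 14) - 22) + S(13)) = (-2/3*6*5*(1 + 6))*(((-21 - 14) - 22) + 36) = (-2/3*6*5*7)*((-35 - 22) + 36) = -140*(-57 + 36) = -140*(-21) = 2940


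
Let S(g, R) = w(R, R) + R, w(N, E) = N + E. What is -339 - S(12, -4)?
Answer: -327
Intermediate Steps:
w(N, E) = E + N
S(g, R) = 3*R (S(g, R) = (R + R) + R = 2*R + R = 3*R)
-339 - S(12, -4) = -339 - 3*(-4) = -339 - 1*(-12) = -339 + 12 = -327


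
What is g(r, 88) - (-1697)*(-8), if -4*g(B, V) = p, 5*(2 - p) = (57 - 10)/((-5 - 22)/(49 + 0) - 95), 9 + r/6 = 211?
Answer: -1271305763/93640 ≈ -13577.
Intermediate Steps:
r = 1212 (r = -54 + 6*211 = -54 + 1266 = 1212)
p = 49123/23410 (p = 2 - (57 - 10)/(5*((-5 - 22)/(49 + 0) - 95)) = 2 - 47/(5*(-27/49 - 95)) = 2 - 47/(5*(-4682/49)) = 2 - 47*(-49)/(5*4682) = 2 - 1/5*(-2303/4682) = 2 + 2303/23410 = 49123/23410 ≈ 2.0984)
g(B, V) = -49123/93640 (g(B, V) = -1/4*49123/23410 = -49123/93640)
g(r, 88) - (-1697)*(-8) = -49123/93640 - (-1697)*(-8) = -49123/93640 - 1*13576 = -49123/93640 - 13576 = -1271305763/93640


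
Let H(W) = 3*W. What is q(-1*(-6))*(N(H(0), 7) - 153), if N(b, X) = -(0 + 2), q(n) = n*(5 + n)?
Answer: -10230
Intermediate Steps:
N(b, X) = -2 (N(b, X) = -1*2 = -2)
q(-1*(-6))*(N(H(0), 7) - 153) = ((-1*(-6))*(5 - 1*(-6)))*(-2 - 153) = (6*(5 + 6))*(-155) = (6*11)*(-155) = 66*(-155) = -10230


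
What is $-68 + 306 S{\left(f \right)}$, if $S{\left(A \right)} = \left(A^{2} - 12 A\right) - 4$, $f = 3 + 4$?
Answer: $-12002$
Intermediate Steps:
$f = 7$
$S{\left(A \right)} = -4 + A^{2} - 12 A$
$-68 + 306 S{\left(f \right)} = -68 + 306 \left(-4 + 7^{2} - 84\right) = -68 + 306 \left(-4 + 49 - 84\right) = -68 + 306 \left(-39\right) = -68 - 11934 = -12002$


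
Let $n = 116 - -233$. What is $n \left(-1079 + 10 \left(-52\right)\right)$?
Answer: $-558051$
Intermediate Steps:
$n = 349$ ($n = 116 + 233 = 349$)
$n \left(-1079 + 10 \left(-52\right)\right) = 349 \left(-1079 + 10 \left(-52\right)\right) = 349 \left(-1079 - 520\right) = 349 \left(-1599\right) = -558051$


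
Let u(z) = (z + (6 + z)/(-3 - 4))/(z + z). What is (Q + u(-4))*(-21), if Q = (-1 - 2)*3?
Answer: 711/4 ≈ 177.75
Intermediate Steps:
u(z) = (-6/7 + 6*z/7)/(2*z) (u(z) = (z + (6 + z)/(-7))/((2*z)) = (z + (6 + z)*(-⅐))*(1/(2*z)) = (z + (-6/7 - z/7))*(1/(2*z)) = (-6/7 + 6*z/7)*(1/(2*z)) = (-6/7 + 6*z/7)/(2*z))
Q = -9 (Q = -3*3 = -9)
(Q + u(-4))*(-21) = (-9 + (3/7)*(-1 - 4)/(-4))*(-21) = (-9 + (3/7)*(-¼)*(-5))*(-21) = (-9 + 15/28)*(-21) = -237/28*(-21) = 711/4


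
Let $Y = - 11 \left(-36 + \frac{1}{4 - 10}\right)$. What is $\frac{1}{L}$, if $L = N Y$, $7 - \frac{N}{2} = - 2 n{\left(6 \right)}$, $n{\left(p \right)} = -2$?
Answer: $\frac{1}{2387} \approx 0.00041894$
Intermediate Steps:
$N = 6$ ($N = 14 - 2 \left(\left(-2\right) \left(-2\right)\right) = 14 - 8 = 6$)
$Y = \frac{2387}{6}$ ($Y = - 11 \left(-36 + \frac{1}{-6}\right) = - 11 \left(-36 - \frac{1}{6}\right) = \left(-11\right) \left(- \frac{217}{6}\right) = \frac{2387}{6} \approx 397.83$)
$L = 2387$ ($L = 6 \cdot \frac{2387}{6} = 2387$)
$\frac{1}{L} = \frac{1}{2387}$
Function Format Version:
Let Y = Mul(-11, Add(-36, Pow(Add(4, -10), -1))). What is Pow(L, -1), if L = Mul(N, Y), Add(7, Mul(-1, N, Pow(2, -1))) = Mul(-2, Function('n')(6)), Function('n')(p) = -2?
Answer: Rational(1, 2387) ≈ 0.00041894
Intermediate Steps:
N = 6 (N = Add(14, Mul(-2, Mul(-2, -2))) = Add(14, Mul(-2, 4)) = Add(14, -8) = 6)
Y = Rational(2387, 6) (Y = Mul(-11, Add(-36, Pow(-6, -1))) = Mul(-11, Add(-36, Rational(-1, 6))) = Mul(-11, Rational(-217, 6)) = Rational(2387, 6) ≈ 397.83)
L = 2387 (L = Mul(6, Rational(2387, 6)) = 2387)
Pow(L, -1) = Pow(2387, -1) = Rational(1, 2387)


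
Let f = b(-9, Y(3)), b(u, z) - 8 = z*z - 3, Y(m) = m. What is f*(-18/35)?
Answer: -36/5 ≈ -7.2000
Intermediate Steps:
b(u, z) = 5 + z² (b(u, z) = 8 + (z*z - 3) = 8 + (z² - 3) = 8 + (-3 + z²) = 5 + z²)
f = 14 (f = 5 + 3² = 5 + 9 = 14)
f*(-18/35) = 14*(-18/35) = -36/5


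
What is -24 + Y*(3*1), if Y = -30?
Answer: -114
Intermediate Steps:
-24 + Y*(3*1) = -24 - 90 = -114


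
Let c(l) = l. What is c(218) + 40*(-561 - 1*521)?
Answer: -43062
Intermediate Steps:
c(218) + 40*(-561 - 1*521) = 218 + 40*(-561 - 1*521) = 218 + 40*(-561 - 521) = 218 + 40*(-1082) = 218 - 43280 = -43062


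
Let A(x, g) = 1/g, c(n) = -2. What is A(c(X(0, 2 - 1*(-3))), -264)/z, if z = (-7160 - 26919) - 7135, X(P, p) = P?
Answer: 1/10880496 ≈ 9.1908e-8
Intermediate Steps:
z = -41214 (z = -34079 - 7135 = -41214)
A(c(X(0, 2 - 1*(-3))), -264)/z = 1/(-264*(-41214)) = -1/264*(-1/41214) = 1/10880496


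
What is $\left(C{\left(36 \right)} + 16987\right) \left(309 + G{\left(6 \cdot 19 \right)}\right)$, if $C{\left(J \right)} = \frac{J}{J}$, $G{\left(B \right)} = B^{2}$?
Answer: $226025340$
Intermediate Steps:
$C{\left(J \right)} = 1$
$\left(C{\left(36 \right)} + 16987\right) \left(309 + G{\left(6 \cdot 19 \right)}\right) = \left(1 + 16987\right) \left(309 + \left(6 \cdot 19\right)^{2}\right) = 16988 \left(309 + 114^{2}\right) = 16988 \left(309 + 12996\right) = 16988 \cdot 13305 = 226025340$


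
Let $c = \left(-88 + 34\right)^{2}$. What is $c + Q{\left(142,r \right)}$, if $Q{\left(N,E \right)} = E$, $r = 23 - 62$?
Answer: $2877$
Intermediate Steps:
$r = -39$ ($r = 23 - 62 = -39$)
$c = 2916$ ($c = \left(-54\right)^{2} = 2916$)
$c + Q{\left(142,r \right)} = 2916 - 39 = 2877$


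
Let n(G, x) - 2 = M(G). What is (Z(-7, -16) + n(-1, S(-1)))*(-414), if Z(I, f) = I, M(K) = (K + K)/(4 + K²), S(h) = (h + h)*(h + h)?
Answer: 11178/5 ≈ 2235.6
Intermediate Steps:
S(h) = 4*h² (S(h) = (2*h)*(2*h) = 4*h²)
M(K) = 2*K/(4 + K²) (M(K) = (2*K)/(4 + K²) = 2*K/(4 + K²))
n(G, x) = 2 + 2*G/(4 + G²)
(Z(-7, -16) + n(-1, S(-1)))*(-414) = (-7 + 2*(4 - 1 + (-1)²)/(4 + (-1)²))*(-414) = (-7 + 2*(4 - 1 + 1)/(4 + 1))*(-414) = (-7 + 2*4/5)*(-414) = (-7 + 2*(⅕)*4)*(-414) = (-7 + 8/5)*(-414) = -27/5*(-414) = 11178/5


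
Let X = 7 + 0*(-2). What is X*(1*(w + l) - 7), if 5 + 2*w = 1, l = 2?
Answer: -49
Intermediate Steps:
w = -2 (w = -5/2 + (½)*1 = -5/2 + ½ = -2)
X = 7 (X = 7 + 0 = 7)
X*(1*(w + l) - 7) = 7*(1*(-2 + 2) - 7) = 7*(1*0 - 7) = 7*(0 - 7) = 7*(-7) = -49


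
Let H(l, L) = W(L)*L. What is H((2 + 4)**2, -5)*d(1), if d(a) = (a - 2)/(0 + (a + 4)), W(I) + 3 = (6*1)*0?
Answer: -3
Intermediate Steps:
W(I) = -3 (W(I) = -3 + (6*1)*0 = -3 + 6*0 = -3 + 0 = -3)
d(a) = (-2 + a)/(4 + a) (d(a) = (-2 + a)/(0 + (4 + a)) = (-2 + a)/(4 + a))
H(l, L) = -3*L
H((2 + 4)**2, -5)*d(1) = (-3*(-5))*((-2 + 1)/(4 + 1)) = 15*(-1/5) = -3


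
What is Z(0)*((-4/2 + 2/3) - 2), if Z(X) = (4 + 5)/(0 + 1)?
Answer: -30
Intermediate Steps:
Z(X) = 9 (Z(X) = 9/1 = 9*1 = 9)
Z(0)*((-4/2 + 2/3) - 2) = 9*((-4/2 + 2/3) - 2) = 9*((-4*½ + 2*(⅓)) - 2) = 9*((-2 + ⅔) - 2) = 9*(-4/3 - 2) = 9*(-10/3) = -30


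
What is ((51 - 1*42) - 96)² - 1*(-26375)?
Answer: 33944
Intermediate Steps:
((51 - 1*42) - 96)² - 1*(-26375) = ((51 - 42) - 96)² + 26375 = (9 - 96)² + 26375 = (-87)² + 26375 = 7569 + 26375 = 33944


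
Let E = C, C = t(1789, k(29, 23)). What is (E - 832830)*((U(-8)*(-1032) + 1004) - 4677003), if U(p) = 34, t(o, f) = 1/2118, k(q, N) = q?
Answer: 8310046248881693/2118 ≈ 3.9235e+12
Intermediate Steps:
t(o, f) = 1/2118
C = 1/2118 ≈ 0.00047214
E = 1/2118 ≈ 0.00047214
(E - 832830)*((U(-8)*(-1032) + 1004) - 4677003) = (1/2118 - 832830)*((34*(-1032) + 1004) - 4677003) = -1763933939*((-35088 + 1004) - 4677003)/2118 = -1763933939*(-34084 - 4677003)/2118 = -1763933939/2118*(-4711087) = 8310046248881693/2118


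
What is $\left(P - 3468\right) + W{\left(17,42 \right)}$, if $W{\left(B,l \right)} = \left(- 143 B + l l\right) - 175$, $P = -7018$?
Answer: $-11328$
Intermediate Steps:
$W{\left(B,l \right)} = -175 + l^{2} - 143 B$ ($W{\left(B,l \right)} = \left(- 143 B + l^{2}\right) - 175 = \left(l^{2} - 143 B\right) - 175 = -175 + l^{2} - 143 B$)
$\left(P - 3468\right) + W{\left(17,42 \right)} = \left(-7018 - 3468\right) - \left(2606 - 1764\right) = -10486 - 842 = -11328$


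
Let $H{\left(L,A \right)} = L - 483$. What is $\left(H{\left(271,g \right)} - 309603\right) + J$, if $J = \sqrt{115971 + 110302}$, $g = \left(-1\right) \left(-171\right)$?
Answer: $-309815 + \sqrt{226273} \approx -3.0934 \cdot 10^{5}$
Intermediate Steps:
$g = 171$
$H{\left(L,A \right)} = -483 + L$
$J = \sqrt{226273} \approx 475.68$
$\left(H{\left(271,g \right)} - 309603\right) + J = \left(\left(-483 + 271\right) - 309603\right) + \sqrt{226273} = \left(-212 - 309603\right) + \sqrt{226273} = -309815 + \sqrt{226273}$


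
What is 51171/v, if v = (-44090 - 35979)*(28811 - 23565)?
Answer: -51171/420041974 ≈ -0.00012182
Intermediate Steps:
v = -420041974 (v = -80069*5246 = -420041974)
51171/v = 51171/(-420041974) = 51171*(-1/420041974) = -51171/420041974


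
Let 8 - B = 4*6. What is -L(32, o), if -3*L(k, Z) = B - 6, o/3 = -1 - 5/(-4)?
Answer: -22/3 ≈ -7.3333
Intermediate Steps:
o = ¾ (o = 3*(-1 - 5/(-4)) = 3*(-1 - ¼*(-5)) = 3*(-1 + 5/4) = 3*(¼) = ¾ ≈ 0.75000)
B = -16 (B = 8 - 4*6 = 8 - 1*24 = 8 - 24 = -16)
L(k, Z) = 22/3 (L(k, Z) = -(-16 - 6)/3 = -⅓*(-22) = 22/3)
-L(32, o) = -1*22/3 = -22/3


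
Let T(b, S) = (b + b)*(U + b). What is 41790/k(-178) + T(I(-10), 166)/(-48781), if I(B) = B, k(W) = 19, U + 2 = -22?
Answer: 2038545070/926839 ≈ 2199.5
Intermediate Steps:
U = -24 (U = -2 - 22 = -24)
T(b, S) = 2*b*(-24 + b) (T(b, S) = (b + b)*(-24 + b) = (2*b)*(-24 + b) = 2*b*(-24 + b))
41790/k(-178) + T(I(-10), 166)/(-48781) = 41790/19 + (2*(-10)*(-24 - 10))/(-48781) = 41790*(1/19) + (2*(-10)*(-34))*(-1/48781) = 41790/19 + 680*(-1/48781) = 41790/19 - 680/48781 = 2038545070/926839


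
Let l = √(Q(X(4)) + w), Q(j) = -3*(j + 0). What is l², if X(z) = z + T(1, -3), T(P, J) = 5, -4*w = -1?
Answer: -107/4 ≈ -26.750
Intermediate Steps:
w = ¼ (w = -¼*(-1) = ¼ ≈ 0.25000)
X(z) = 5 + z (X(z) = z + 5 = 5 + z)
Q(j) = -3*j
l = I*√107/2 (l = √(-3*(5 + 4) + ¼) = √(-3*9 + ¼) = √(-27 + ¼) = √(-107/4) = I*√107/2 ≈ 5.172*I)
l² = (I*√107/2)² = -107/4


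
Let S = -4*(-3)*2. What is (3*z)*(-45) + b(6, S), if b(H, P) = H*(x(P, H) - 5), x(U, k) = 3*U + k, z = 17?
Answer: -1857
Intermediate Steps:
S = 24 (S = 12*2 = 24)
x(U, k) = k + 3*U
b(H, P) = H*(-5 + H + 3*P) (b(H, P) = H*((H + 3*P) - 5) = H*(-5 + H + 3*P))
(3*z)*(-45) + b(6, S) = (3*17)*(-45) + 6*(-5 + 6 + 3*24) = 51*(-45) + 6*(-5 + 6 + 72) = -2295 + 6*73 = -2295 + 438 = -1857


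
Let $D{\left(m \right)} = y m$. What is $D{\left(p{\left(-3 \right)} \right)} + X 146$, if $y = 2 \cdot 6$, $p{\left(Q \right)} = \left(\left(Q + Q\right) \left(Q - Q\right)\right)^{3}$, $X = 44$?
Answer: $6424$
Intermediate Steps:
$p{\left(Q \right)} = 0$ ($p{\left(Q \right)} = \left(2 Q 0\right)^{3} = 0^{3} = 0$)
$y = 12$
$D{\left(m \right)} = 12 m$
$D{\left(p{\left(-3 \right)} \right)} + X 146 = 12 \cdot 0 + 44 \cdot 146 = 0 + 6424 = 6424$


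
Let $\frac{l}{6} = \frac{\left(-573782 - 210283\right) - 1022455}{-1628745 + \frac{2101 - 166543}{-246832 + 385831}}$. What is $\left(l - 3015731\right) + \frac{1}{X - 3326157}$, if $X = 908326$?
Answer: $- \frac{550251728607141537924578}{182460883568006069} \approx -3.0157 \cdot 10^{6}$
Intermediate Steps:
$l = \frac{502208946960}{75464696899}$ ($l = 6 \frac{\left(-573782 - 210283\right) - 1022455}{-1628745 + \frac{2101 - 166543}{-246832 + 385831}} = 6 \frac{\left(-573782 - 210283\right) - 1022455}{-1628745 - \frac{164442}{138999}} = 6 \frac{-784065 - 1022455}{-1628745 - \frac{54814}{46333}} = 6 \left(- \frac{1806520}{-1628745 - \frac{54814}{46333}}\right) = 6 \left(- \frac{1806520}{- \frac{75464696899}{46333}}\right) = 6 \left(\left(-1806520\right) \left(- \frac{46333}{75464696899}\right)\right) = 6 \cdot \frac{83701491160}{75464696899} = \frac{502208946960}{75464696899} \approx 6.6549$)
$\left(l - 3015731\right) + \frac{1}{X - 3326157} = \left(\frac{502208946960}{75464696899} - 3015731\right) + \frac{1}{908326 - 3326157} = - \frac{227580723634971209}{75464696899} + \frac{1}{-2417831} = - \frac{227580723634971209}{75464696899} - \frac{1}{2417831} = - \frac{550251728607141537924578}{182460883568006069}$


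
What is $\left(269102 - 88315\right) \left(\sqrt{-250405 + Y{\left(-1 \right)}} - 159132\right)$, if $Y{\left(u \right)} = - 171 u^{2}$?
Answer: $-28768996884 + 723148 i \sqrt{15661} \approx -2.8769 \cdot 10^{10} + 9.0498 \cdot 10^{7} i$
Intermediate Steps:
$\left(269102 - 88315\right) \left(\sqrt{-250405 + Y{\left(-1 \right)}} - 159132\right) = \left(269102 - 88315\right) \left(\sqrt{-250405 - 171 \left(-1\right)^{2}} - 159132\right) = 180787 \left(\sqrt{-250405 - 171} - 159132\right) = 180787 \left(\sqrt{-250576} - 159132\right) = 180787 \left(4 i \sqrt{15661} - 159132\right) = 180787 \left(-159132 + 4 i \sqrt{15661}\right) = -28768996884 + 723148 i \sqrt{15661}$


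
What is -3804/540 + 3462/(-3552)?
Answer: -213629/26640 ≈ -8.0191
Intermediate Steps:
-3804/540 + 3462/(-3552) = -3804*1/540 + 3462*(-1/3552) = -317/45 - 577/592 = -213629/26640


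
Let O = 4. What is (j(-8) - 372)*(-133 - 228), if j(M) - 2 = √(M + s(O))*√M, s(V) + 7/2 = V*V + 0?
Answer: 133570 - 2166*I ≈ 1.3357e+5 - 2166.0*I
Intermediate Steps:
s(V) = -7/2 + V² (s(V) = -7/2 + (V*V + 0) = -7/2 + (V² + 0) = -7/2 + V²)
j(M) = 2 + √M*√(25/2 + M) (j(M) = 2 + √(M + (-7/2 + 4²))*√M = 2 + √(M + (-7/2 + 16))*√M = 2 + √(M + 25/2)*√M = 2 + √(25/2 + M)*√M = 2 + √M*√(25/2 + M))
(j(-8) - 372)*(-133 - 228) = ((2 + √2*√(-8)*√(25 + 2*(-8))/2) - 372)*(-133 - 228) = ((2 + √2*(2*I*√2)*√(25 - 16)/2) - 372)*(-361) = ((2 + √2*(2*I*√2)*√9/2) - 372)*(-361) = ((2 + (½)*√2*(2*I*√2)*3) - 372)*(-361) = ((2 + 6*I) - 372)*(-361) = (-370 + 6*I)*(-361) = 133570 - 2166*I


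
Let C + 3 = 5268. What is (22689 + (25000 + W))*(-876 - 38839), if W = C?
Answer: -2103068110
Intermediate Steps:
C = 5265 (C = -3 + 5268 = 5265)
W = 5265
(22689 + (25000 + W))*(-876 - 38839) = (22689 + (25000 + 5265))*(-876 - 38839) = (22689 + 30265)*(-39715) = 52954*(-39715) = -2103068110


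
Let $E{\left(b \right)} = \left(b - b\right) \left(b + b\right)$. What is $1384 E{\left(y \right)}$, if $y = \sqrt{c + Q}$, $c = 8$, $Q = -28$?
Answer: $0$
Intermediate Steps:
$y = 2 i \sqrt{5}$ ($y = \sqrt{8 - 28} = \sqrt{-20} = 2 i \sqrt{5} \approx 4.4721 i$)
$E{\left(b \right)} = 0$ ($E{\left(b \right)} = 0 \cdot 2 b = 0$)
$1384 E{\left(y \right)} = 1384 \cdot 0 = 0$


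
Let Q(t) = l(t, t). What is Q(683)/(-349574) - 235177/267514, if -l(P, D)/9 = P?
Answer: -20141839010/23378984759 ≈ -0.86154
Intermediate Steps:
l(P, D) = -9*P
Q(t) = -9*t
Q(683)/(-349574) - 235177/267514 = -9*683/(-349574) - 235177/267514 = -6147*(-1/349574) - 235177*1/267514 = 6147/349574 - 235177/267514 = -20141839010/23378984759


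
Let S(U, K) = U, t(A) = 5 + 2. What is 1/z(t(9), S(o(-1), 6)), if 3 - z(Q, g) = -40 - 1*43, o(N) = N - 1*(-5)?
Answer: 1/86 ≈ 0.011628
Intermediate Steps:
t(A) = 7
o(N) = 5 + N (o(N) = N + 5 = 5 + N)
z(Q, g) = 86 (z(Q, g) = 3 - (-40 - 1*43) = 3 - (-40 - 43) = 3 - 1*(-83) = 3 + 83 = 86)
1/z(t(9), S(o(-1), 6)) = 1/86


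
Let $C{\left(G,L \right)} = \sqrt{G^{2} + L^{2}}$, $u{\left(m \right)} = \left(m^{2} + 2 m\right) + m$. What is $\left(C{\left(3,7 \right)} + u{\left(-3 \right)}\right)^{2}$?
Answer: $58$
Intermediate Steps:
$u{\left(m \right)} = m^{2} + 3 m$
$\left(C{\left(3,7 \right)} + u{\left(-3 \right)}\right)^{2} = \left(\sqrt{3^{2} + 7^{2}} - 3 \left(3 - 3\right)\right)^{2} = \left(\sqrt{9 + 49} - 0\right)^{2} = \left(\sqrt{58} + 0\right)^{2} = \left(\sqrt{58}\right)^{2} = 58$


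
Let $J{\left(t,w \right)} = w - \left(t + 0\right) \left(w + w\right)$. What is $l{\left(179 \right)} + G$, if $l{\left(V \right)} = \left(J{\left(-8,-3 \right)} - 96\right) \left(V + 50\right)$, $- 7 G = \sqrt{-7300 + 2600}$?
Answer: $-33663 - \frac{10 i \sqrt{47}}{7} \approx -33663.0 - 9.7938 i$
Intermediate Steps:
$J{\left(t,w \right)} = w - 2 t w$ ($J{\left(t,w \right)} = w - t 2 w = w - 2 t w$)
$G = - \frac{10 i \sqrt{47}}{7}$ ($G = - \frac{\sqrt{-7300 + 2600}}{7} = - \frac{\sqrt{-4700}}{7} = - \frac{10 i \sqrt{47}}{7} \approx - 9.7938 i$)
$l{\left(V \right)} = -7350 - 147 V$ ($l{\left(V \right)} = \left(- 3 \left(1 - -16\right) - 96\right) \left(V + 50\right) = \left(- 3 \left(1 + 16\right) - 96\right) \left(50 + V\right) = \left(\left(-3\right) 17 - 96\right) \left(50 + V\right) = \left(-51 - 96\right) \left(50 + V\right) = - 147 \left(50 + V\right) = -7350 - 147 V$)
$l{\left(179 \right)} + G = \left(-7350 - 26313\right) - \frac{10 i \sqrt{47}}{7} = -33663 - \frac{10 i \sqrt{47}}{7}$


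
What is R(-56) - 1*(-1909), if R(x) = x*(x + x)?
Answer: 8181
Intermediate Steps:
R(x) = 2*x² (R(x) = x*(2*x) = 2*x²)
R(-56) - 1*(-1909) = 2*(-56)² - 1*(-1909) = 2*3136 + 1909 = 6272 + 1909 = 8181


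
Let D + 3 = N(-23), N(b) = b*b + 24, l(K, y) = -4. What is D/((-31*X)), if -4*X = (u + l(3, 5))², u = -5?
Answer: 2200/2511 ≈ 0.87615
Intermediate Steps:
X = -81/4 (X = -(-5 - 4)²/4 = -¼*(-9)² = -¼*81 = -81/4 ≈ -20.250)
N(b) = 24 + b² (N(b) = b² + 24 = 24 + b²)
D = 550 (D = -3 + (24 + (-23)²) = -3 + (24 + 529) = -3 + 553 = 550)
D/((-31*X)) = 550/((-31*(-81/4))) = 550/(2511/4) = 550*(4/2511) = 2200/2511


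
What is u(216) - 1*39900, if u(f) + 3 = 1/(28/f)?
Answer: -279267/7 ≈ -39895.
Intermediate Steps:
u(f) = -3 + f/28 (u(f) = -3 + 1/(28/f) = -3 + f/28)
u(216) - 1*39900 = (-3 + (1/28)*216) - 1*39900 = (-3 + 54/7) - 39900 = 33/7 - 39900 = -279267/7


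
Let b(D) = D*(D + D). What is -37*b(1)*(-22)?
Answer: 1628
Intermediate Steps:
b(D) = 2*D**2 (b(D) = D*(2*D) = 2*D**2)
-37*b(1)*(-22) = -74*1**2*(-22) = -74*(-22) = 1628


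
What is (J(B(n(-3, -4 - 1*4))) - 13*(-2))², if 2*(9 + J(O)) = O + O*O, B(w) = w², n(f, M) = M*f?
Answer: 27620113249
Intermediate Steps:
J(O) = -9 + O/2 + O²/2 (J(O) = -9 + (O + O*O)/2 = -9 + (O + O²)/2 = -9 + (O/2 + O²/2) = -9 + O/2 + O²/2)
(J(B(n(-3, -4 - 1*4))) - 13*(-2))² = ((-9 + ((-4 - 1*4)*(-3))²/2 + (((-4 - 1*4)*(-3))²)²/2) - 13*(-2))² = ((-9 + ((-4 - 4)*(-3))²/2 + (((-4 - 4)*(-3))²)²/2) + 26)² = ((-9 + (-8*(-3))²/2 + ((-8*(-3))²)²/2) + 26)² = ((-9 + (½)*24² + (24²)²/2) + 26)² = ((-9 + (½)*576 + (½)*576²) + 26)² = ((-9 + 288 + (½)*331776) + 26)² = ((-9 + 288 + 165888) + 26)² = (166167 + 26)² = 166193² = 27620113249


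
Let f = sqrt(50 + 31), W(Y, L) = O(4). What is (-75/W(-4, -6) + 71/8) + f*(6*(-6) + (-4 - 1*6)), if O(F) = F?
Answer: -3391/8 ≈ -423.88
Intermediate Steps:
W(Y, L) = 4
f = 9 (f = sqrt(81) = 9)
(-75/W(-4, -6) + 71/8) + f*(6*(-6) + (-4 - 1*6)) = (-75/4 + 71/8) + 9*(6*(-6) + (-4 - 1*6)) = (-75*1/4 + 71*(1/8)) + 9*(-36 + (-4 - 6)) = (-75/4 + 71/8) + 9*(-36 - 10) = -79/8 + 9*(-46) = -79/8 - 414 = -3391/8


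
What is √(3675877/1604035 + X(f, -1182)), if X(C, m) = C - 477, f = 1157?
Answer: √1755487466596695/1604035 ≈ 26.121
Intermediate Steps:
X(C, m) = -477 + C
√(3675877/1604035 + X(f, -1182)) = √(3675877/1604035 + (-477 + 1157)) = √(3675877*(1/1604035) + 680) = √(3675877/1604035 + 680) = √(1094419677/1604035) = √1755487466596695/1604035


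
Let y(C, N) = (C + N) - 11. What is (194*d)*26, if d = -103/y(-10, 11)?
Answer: 259766/5 ≈ 51953.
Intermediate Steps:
y(C, N) = -11 + C + N
d = 103/10 (d = -103/(-11 - 10 + 11) = -103/(-10) = -103*(-⅒) = 103/10 ≈ 10.300)
(194*d)*26 = (194*(103/10))*26 = (9991/5)*26 = 259766/5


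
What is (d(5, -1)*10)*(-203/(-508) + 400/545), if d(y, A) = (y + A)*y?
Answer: 3138350/13843 ≈ 226.71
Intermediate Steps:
d(y, A) = y*(A + y) (d(y, A) = (A + y)*y = y*(A + y))
(d(5, -1)*10)*(-203/(-508) + 400/545) = ((5*(-1 + 5))*10)*(-203/(-508) + 400/545) = ((5*4)*10)*(-203*(-1/508) + 400*(1/545)) = (20*10)*(203/508 + 80/109) = 200*(62767/55372) = 3138350/13843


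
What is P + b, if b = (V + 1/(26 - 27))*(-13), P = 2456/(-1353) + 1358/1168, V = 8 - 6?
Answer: -10787593/790152 ≈ -13.653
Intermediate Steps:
V = 2
P = -515617/790152 (P = 2456*(-1/1353) + 1358*(1/1168) = -2456/1353 + 679/584 = -515617/790152 ≈ -0.65255)
b = -13 (b = (2 + 1/(26 - 27))*(-13) = (2 + 1/(-1))*(-13) = (2 - 1)*(-13) = 1*(-13) = -13)
P + b = -515617/790152 - 13 = -10787593/790152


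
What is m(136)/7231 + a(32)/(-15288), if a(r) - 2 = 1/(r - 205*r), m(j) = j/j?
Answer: 110191/14727638016 ≈ 7.4819e-6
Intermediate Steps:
m(j) = 1
a(r) = 2 - 1/(204*r) (a(r) = 2 + 1/(r - 205*r) = 2 + 1/(-204*r) = 2 - 1/(204*r))
m(136)/7231 + a(32)/(-15288) = 1/7231 + (2 - 1/204/32)/(-15288) = 1*(1/7231) + (2 - 1/204*1/32)*(-1/15288) = 1/7231 + (2 - 1/6528)*(-1/15288) = 1/7231 + (13055/6528)*(-1/15288) = 1/7231 - 1865/14257152 = 110191/14727638016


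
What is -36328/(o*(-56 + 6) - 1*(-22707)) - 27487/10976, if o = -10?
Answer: -1036626937/254720032 ≈ -4.0697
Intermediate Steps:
-36328/(o*(-56 + 6) - 1*(-22707)) - 27487/10976 = -36328/(-10*(-56 + 6) - 1*(-22707)) - 27487/10976 = -36328/(-10*(-50) + 22707) - 27487*1/10976 = -36328/(500 + 22707) - 27487/10976 = -36328/23207 - 27487/10976 = -1036626937/254720032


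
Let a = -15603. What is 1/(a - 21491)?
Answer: -1/37094 ≈ -2.6959e-5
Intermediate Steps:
1/(a - 21491) = 1/(-15603 - 21491) = 1/(-37094) = -1/37094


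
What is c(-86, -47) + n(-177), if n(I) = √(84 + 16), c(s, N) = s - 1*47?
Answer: -123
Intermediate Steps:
c(s, N) = -47 + s (c(s, N) = s - 47 = -47 + s)
n(I) = 10 (n(I) = √100 = 10)
c(-86, -47) + n(-177) = (-47 - 86) + 10 = -133 + 10 = -123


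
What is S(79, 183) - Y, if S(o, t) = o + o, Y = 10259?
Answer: -10101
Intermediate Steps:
S(o, t) = 2*o
S(79, 183) - Y = 2*79 - 1*10259 = 158 - 10259 = -10101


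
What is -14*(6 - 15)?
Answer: 126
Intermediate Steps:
-14*(6 - 15) = -14*(-9) = -1*(-126) = 126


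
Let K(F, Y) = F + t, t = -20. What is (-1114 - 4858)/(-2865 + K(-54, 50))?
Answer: 5972/2939 ≈ 2.0320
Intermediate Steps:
K(F, Y) = -20 + F (K(F, Y) = F - 20 = -20 + F)
(-1114 - 4858)/(-2865 + K(-54, 50)) = (-1114 - 4858)/(-2865 + (-20 - 54)) = -5972/(-2865 - 74) = -5972/(-2939) = -5972*(-1/2939) = 5972/2939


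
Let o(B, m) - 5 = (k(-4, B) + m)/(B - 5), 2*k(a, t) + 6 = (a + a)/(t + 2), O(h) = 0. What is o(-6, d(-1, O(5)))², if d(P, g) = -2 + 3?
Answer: 3136/121 ≈ 25.917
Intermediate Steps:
d(P, g) = 1
k(a, t) = -3 + a/(2 + t) (k(a, t) = -3 + ((a + a)/(t + 2))/2 = -3 + ((2*a)/(2 + t))/2 = -3 + (2*a/(2 + t))/2 = -3 + a/(2 + t))
o(B, m) = 5 + (m + (-10 - 3*B)/(2 + B))/(-5 + B) (o(B, m) = 5 + ((-6 - 4 - 3*B)/(2 + B) + m)/(B - 5) = 5 + ((-10 - 3*B)/(2 + B) + m)/(-5 + B) = 5 + (m + (-10 - 3*B)/(2 + B))/(-5 + B))
o(-6, d(-1, O(5)))² = ((-10 - 3*(-6) + (2 - 6)*(-25 + 1 + 5*(-6)))/((-5 - 6)*(2 - 6)))² = ((-10 + 18 - 4*(-25 + 1 - 30))/(-11*(-4)))² = (-1/11*(-¼)*(-10 + 18 - 4*(-54)))² = (-1/11*(-¼)*(-10 + 18 + 216))² = (-1/11*(-¼)*224)² = (56/11)² = 3136/121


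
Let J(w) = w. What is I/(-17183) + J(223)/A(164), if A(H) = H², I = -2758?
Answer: 78010977/462153968 ≈ 0.16880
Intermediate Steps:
I/(-17183) + J(223)/A(164) = -2758/(-17183) + 223/(164²) = -2758*(-1/17183) + 223/26896 = 2758/17183 + 223*(1/26896) = 2758/17183 + 223/26896 = 78010977/462153968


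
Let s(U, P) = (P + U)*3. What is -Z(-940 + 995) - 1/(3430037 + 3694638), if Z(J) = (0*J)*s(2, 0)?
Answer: -1/7124675 ≈ -1.4036e-7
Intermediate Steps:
s(U, P) = 3*P + 3*U
Z(J) = 0 (Z(J) = (0*J)*(3*0 + 3*2) = 0*(0 + 6) = 0*6 = 0)
-Z(-940 + 995) - 1/(3430037 + 3694638) = -1*0 - 1/(3430037 + 3694638) = 0 - 1/7124675 = -1/7124675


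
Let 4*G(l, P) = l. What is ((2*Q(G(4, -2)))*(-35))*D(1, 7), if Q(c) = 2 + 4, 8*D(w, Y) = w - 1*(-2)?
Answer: -315/2 ≈ -157.50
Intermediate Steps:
D(w, Y) = ¼ + w/8 (D(w, Y) = (w - 1*(-2))/8 = (w + 2)/8 = (2 + w)/8 = ¼ + w/8)
G(l, P) = l/4
Q(c) = 6
((2*Q(G(4, -2)))*(-35))*D(1, 7) = ((2*6)*(-35))*(¼ + (⅛)*1) = (12*(-35))*(¼ + ⅛) = -420*3/8 = -315/2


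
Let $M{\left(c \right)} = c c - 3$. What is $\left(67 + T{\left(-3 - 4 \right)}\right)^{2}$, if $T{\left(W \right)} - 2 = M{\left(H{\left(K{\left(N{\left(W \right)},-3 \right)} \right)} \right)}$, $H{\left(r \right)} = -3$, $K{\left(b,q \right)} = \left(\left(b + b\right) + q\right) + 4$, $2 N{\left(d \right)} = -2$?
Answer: $5625$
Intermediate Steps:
$N{\left(d \right)} = -1$ ($N{\left(d \right)} = \frac{1}{2} \left(-2\right) = -1$)
$K{\left(b,q \right)} = 4 + q + 2 b$ ($K{\left(b,q \right)} = \left(2 b + q\right) + 4 = \left(q + 2 b\right) + 4 = 4 + q + 2 b$)
$M{\left(c \right)} = -3 + c^{2}$ ($M{\left(c \right)} = c^{2} - 3 = -3 + c^{2}$)
$T{\left(W \right)} = 8$ ($T{\left(W \right)} = 2 - \left(3 - \left(-3\right)^{2}\right) = 2 + \left(-3 + 9\right) = 2 + 6 = 8$)
$\left(67 + T{\left(-3 - 4 \right)}\right)^{2} = \left(67 + 8\right)^{2} = 75^{2} = 5625$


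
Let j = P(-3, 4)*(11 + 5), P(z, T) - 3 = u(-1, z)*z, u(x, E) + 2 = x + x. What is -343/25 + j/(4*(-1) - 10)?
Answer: -5401/175 ≈ -30.863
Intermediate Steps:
u(x, E) = -2 + 2*x (u(x, E) = -2 + (x + x) = -2 + 2*x)
P(z, T) = 3 - 4*z (P(z, T) = 3 + (-2 + 2*(-1))*z = 3 + (-2 - 2)*z = 3 - 4*z)
j = 240 (j = (3 - 4*(-3))*(11 + 5) = (3 + 12)*16 = 15*16 = 240)
-343/25 + j/(4*(-1) - 10) = -343/25 + 240/(4*(-1) - 10) = -343*1/25 + 240/(-4 - 10) = -343/25 + 240/(-14) = -343/25 + 240*(-1/14) = -343/25 - 120/7 = -5401/175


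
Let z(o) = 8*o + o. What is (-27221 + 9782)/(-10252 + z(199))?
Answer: 17439/8461 ≈ 2.0611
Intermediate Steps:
z(o) = 9*o
(-27221 + 9782)/(-10252 + z(199)) = (-27221 + 9782)/(-10252 + 9*199) = -17439/(-10252 + 1791) = -17439/(-8461) = -17439*(-1/8461) = 17439/8461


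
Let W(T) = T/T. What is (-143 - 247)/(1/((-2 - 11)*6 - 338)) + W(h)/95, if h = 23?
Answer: 15412801/95 ≈ 1.6224e+5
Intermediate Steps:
W(T) = 1
(-143 - 247)/(1/((-2 - 11)*6 - 338)) + W(h)/95 = (-143 - 247)/(1/((-2 - 11)*6 - 338)) + 1/95 = -390/(1/(-13*6 - 338)) + 1*(1/95) = -390/(1/(-78 - 338)) + 1/95 = -390/(1/(-416)) + 1/95 = -390/(-1/416) + 1/95 = -390*(-416) + 1/95 = 162240 + 1/95 = 15412801/95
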